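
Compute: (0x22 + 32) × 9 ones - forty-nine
Convert 0x22 (hexadecimal) → 2×16 + 2 = 34 (decimal)
Convert 9 ones (place-value notation) → 9 (decimal)
Convert forty-nine (English words) → 49 (decimal)
Expression in decimal: (34 + 32) × 9 - 49
Parentheses first: 34 + 32 = 66
Multiply: 66 × 9 = 594
Subtract: 594 - 49 = 545
545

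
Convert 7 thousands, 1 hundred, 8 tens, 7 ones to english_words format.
Convert 7 thousands, 1 hundred, 8 tens, 7 ones (place-value notation) → 7×1000 + 1×100 + 8×10 + 7 = 7187 (decimal)
Convert 7187 (decimal) → 7187 = 7×1000 + 1×100 + 87 → seven thousand one hundred eighty-seven (English words)
seven thousand one hundred eighty-seven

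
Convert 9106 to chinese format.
Convert 9106 (decimal) → 9106 = 9×1000 + 1×100 + 6 → 九千一百零六 (Chinese numeral)
九千一百零六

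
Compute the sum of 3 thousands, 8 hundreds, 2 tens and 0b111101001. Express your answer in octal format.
Convert 3 thousands, 8 hundreds, 2 tens (place-value notation) → 3×1000 + 8×100 + 2×10 = 3820 (decimal)
Convert 0b111101001 (binary) → 256 + 128 + 64 + 32 + 8 + 1 = 489 (decimal)
Compute 3820 + 489 = 4309
Convert 4309 (decimal) → 4309 = 1×4096 + 3×64 + 2×8 + 5 → 0o10325 (octal)
0o10325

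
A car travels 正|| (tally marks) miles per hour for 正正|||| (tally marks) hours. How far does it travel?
Convert 正|| (tally marks) → 5 + 2 = 7 (decimal)
Convert 正正|||| (tally marks) → 5 + 5 + 4 = 14 (decimal)
Compute 7 × 14 = 98
98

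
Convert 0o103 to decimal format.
Convert 0o103 (octal) → 1×64 + 3 = 67 (decimal)
67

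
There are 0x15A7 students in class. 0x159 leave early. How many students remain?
Convert 0x15A7 (hexadecimal) → 1×4096 + 5×256 + 10×16 + 7 = 5543 (decimal)
Convert 0x159 (hexadecimal) → 1×256 + 5×16 + 9 = 345 (decimal)
Compute 5543 - 345 = 5198
5198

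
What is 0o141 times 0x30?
Convert 0o141 (octal) → 1×64 + 4×8 + 1 = 97 (decimal)
Convert 0x30 (hexadecimal) → 3×16 = 48 (decimal)
Compute 97 × 48 = 4656
4656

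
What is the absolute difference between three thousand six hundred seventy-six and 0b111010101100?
Convert three thousand six hundred seventy-six (English words) → 3×1000 + 6×100 + 76 = 3676 (decimal)
Convert 0b111010101100 (binary) → 2048 + 1024 + 512 + 128 + 32 + 8 + 4 = 3756 (decimal)
Compute |3676 - 3756| = 80
80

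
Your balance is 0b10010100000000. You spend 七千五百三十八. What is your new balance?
Convert 0b10010100000000 (binary) → 8192 + 1024 + 256 = 9472 (decimal)
Convert 七千五百三十八 (Chinese numeral) → 7×1000 + 5×100 + 3×10 + 8 = 7538 (decimal)
Compute 9472 - 7538 = 1934
1934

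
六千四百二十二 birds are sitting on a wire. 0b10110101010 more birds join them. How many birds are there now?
Convert 六千四百二十二 (Chinese numeral) → 6×1000 + 4×100 + 2×10 + 2 = 6422 (decimal)
Convert 0b10110101010 (binary) → 1024 + 256 + 128 + 32 + 8 + 2 = 1450 (decimal)
Compute 6422 + 1450 = 7872
7872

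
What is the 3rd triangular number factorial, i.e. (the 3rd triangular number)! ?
Convert the 3rd triangular number (triangular index) → 3×4/2 = 6 (decimal)
Compute 6! = 720
720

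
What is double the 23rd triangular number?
The 23rd triangular number = 23×24/2 = 276
Compute 276 × 2 = 552
552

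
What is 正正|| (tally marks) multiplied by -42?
Convert 正正|| (tally marks) → 5 + 5 + 2 = 12 (decimal)
Compute 12 × -42 = -504
-504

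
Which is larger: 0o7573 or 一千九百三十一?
Convert 0o7573 (octal) → 7×512 + 5×64 + 7×8 + 3 = 3963 (decimal)
Convert 一千九百三十一 (Chinese numeral) → 1×1000 + 9×100 + 3×10 + 1 = 1931 (decimal)
Compare 3963 vs 1931: larger = 3963
3963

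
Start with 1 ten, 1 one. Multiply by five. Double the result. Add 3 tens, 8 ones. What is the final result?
Convert 1 ten, 1 one (place-value notation) → 1×10 + 1 = 11 (decimal)
Start: 11
Convert five (English words) → 5 (decimal)
11 × 5 = 55
55 × 2 = 110
Convert 3 tens, 8 ones (place-value notation) → 3×10 + 8 = 38 (decimal)
110 + 38 = 148
148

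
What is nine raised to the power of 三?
Convert nine (English words) → 9 (decimal)
Convert 三 (Chinese numeral) → 3 (decimal)
Compute 9 ^ 3 = 729
729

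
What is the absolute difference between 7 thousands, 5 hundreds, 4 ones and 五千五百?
Convert 7 thousands, 5 hundreds, 4 ones (place-value notation) → 7×1000 + 5×100 + 4 = 7504 (decimal)
Convert 五千五百 (Chinese numeral) → 5×1000 + 5×100 = 5500 (decimal)
Compute |7504 - 5500| = 2004
2004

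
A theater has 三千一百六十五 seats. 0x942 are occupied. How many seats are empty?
Convert 三千一百六十五 (Chinese numeral) → 3×1000 + 1×100 + 6×10 + 5 = 3165 (decimal)
Convert 0x942 (hexadecimal) → 9×256 + 4×16 + 2 = 2370 (decimal)
Compute 3165 - 2370 = 795
795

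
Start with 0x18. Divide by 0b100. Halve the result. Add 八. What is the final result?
Convert 0x18 (hexadecimal) → 1×16 + 8 = 24 (decimal)
Start: 24
Convert 0b100 (binary) → 4 (decimal)
24 ÷ 4 = 6
6 ÷ 2 = 3
Convert 八 (Chinese numeral) → 8 (decimal)
3 + 8 = 11
11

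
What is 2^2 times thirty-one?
Convert 2^2 (power) → 4 (decimal)
Convert thirty-one (English words) → 31 (decimal)
Compute 4 × 31 = 124
124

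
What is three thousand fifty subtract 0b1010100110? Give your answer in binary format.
Convert three thousand fifty (English words) → 3×1000 + 50 = 3050 (decimal)
Convert 0b1010100110 (binary) → 512 + 128 + 32 + 4 + 2 = 678 (decimal)
Compute 3050 - 678 = 2372
Convert 2372 (decimal) → 2372 = 2048 + 256 + 64 + 4 → 0b100101000100 (binary)
0b100101000100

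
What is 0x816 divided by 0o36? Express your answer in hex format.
Convert 0x816 (hexadecimal) → 8×256 + 1×16 + 6 = 2070 (decimal)
Convert 0o36 (octal) → 3×8 + 6 = 30 (decimal)
Compute 2070 ÷ 30 = 69
Convert 69 (decimal) → 69 = 4×16 + 5 → 0x45 (hexadecimal)
0x45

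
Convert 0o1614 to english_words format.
Convert 0o1614 (octal) → 1×512 + 6×64 + 1×8 + 4 = 908 (decimal)
Convert 908 (decimal) → 908 = 9×100 + 8 → nine hundred eight (English words)
nine hundred eight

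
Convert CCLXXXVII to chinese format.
Convert CCLXXXVII (Roman numeral) → 100 + 100 + 50 + 10 + 10 + 10 + 5 + 1 + 1 = 287 (decimal)
Convert 287 (decimal) → 287 = 2×100 + 8×10 + 7 → 二百八十七 (Chinese numeral)
二百八十七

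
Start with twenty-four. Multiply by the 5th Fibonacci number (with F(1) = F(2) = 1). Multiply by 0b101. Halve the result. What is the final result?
Convert twenty-four (English words) → 24 (decimal)
Start: 24
Convert the 5th Fibonacci number (with F(1) = F(2) = 1) (Fibonacci index) → 1, 1, 2, 3, 5 → 5 (decimal)
24 × 5 = 120
Convert 0b101 (binary) → 4 + 1 = 5 (decimal)
120 × 5 = 600
600 ÷ 2 = 300
300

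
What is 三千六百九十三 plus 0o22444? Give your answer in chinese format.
Convert 三千六百九十三 (Chinese numeral) → 3×1000 + 6×100 + 9×10 + 3 = 3693 (decimal)
Convert 0o22444 (octal) → 2×4096 + 2×512 + 4×64 + 4×8 + 4 = 9508 (decimal)
Compute 3693 + 9508 = 13201
Convert 13201 (decimal) → 13201 = 1×10000 + 3×1000 + 2×100 + 1 → 一万三千二百零一 (Chinese numeral)
一万三千二百零一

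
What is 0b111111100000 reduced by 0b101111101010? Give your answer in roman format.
Convert 0b111111100000 (binary) → 2048 + 1024 + 512 + 256 + 128 + 64 + 32 = 4064 (decimal)
Convert 0b101111101010 (binary) → 2048 + 512 + 256 + 128 + 64 + 32 + 8 + 2 = 3050 (decimal)
Compute 4064 - 3050 = 1014
Convert 1014 (decimal) → 1014 = 1000 + 10 + 4 → MXIV (Roman numeral)
MXIV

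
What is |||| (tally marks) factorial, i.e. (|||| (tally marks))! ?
Convert |||| (tally marks) → 4 (decimal)
Compute 4! = 24
24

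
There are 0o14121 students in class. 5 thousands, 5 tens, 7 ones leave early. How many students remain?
Convert 0o14121 (octal) → 1×4096 + 4×512 + 1×64 + 2×8 + 1 = 6225 (decimal)
Convert 5 thousands, 5 tens, 7 ones (place-value notation) → 5×1000 + 5×10 + 7 = 5057 (decimal)
Compute 6225 - 5057 = 1168
1168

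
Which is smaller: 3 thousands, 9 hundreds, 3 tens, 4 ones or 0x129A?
Convert 3 thousands, 9 hundreds, 3 tens, 4 ones (place-value notation) → 3×1000 + 9×100 + 3×10 + 4 = 3934 (decimal)
Convert 0x129A (hexadecimal) → 1×4096 + 2×256 + 9×16 + 10 = 4762 (decimal)
Compare 3934 vs 4762: smaller = 3934
3934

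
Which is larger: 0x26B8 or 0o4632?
Convert 0x26B8 (hexadecimal) → 2×4096 + 6×256 + 11×16 + 8 = 9912 (decimal)
Convert 0o4632 (octal) → 4×512 + 6×64 + 3×8 + 2 = 2458 (decimal)
Compare 9912 vs 2458: larger = 9912
9912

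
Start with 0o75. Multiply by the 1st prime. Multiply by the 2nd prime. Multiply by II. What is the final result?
Convert 0o75 (octal) → 7×8 + 5 = 61 (decimal)
Start: 61
Convert the 1st prime (prime index) → 2 (decimal)
61 × 2 = 122
Convert the 2nd prime (prime index) → 3 (decimal)
122 × 3 = 366
Convert II (Roman numeral) → 1 + 1 = 2 (decimal)
366 × 2 = 732
732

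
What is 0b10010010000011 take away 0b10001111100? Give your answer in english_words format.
Convert 0b10010010000011 (binary) → 8192 + 1024 + 128 + 2 + 1 = 9347 (decimal)
Convert 0b10001111100 (binary) → 1024 + 64 + 32 + 16 + 8 + 4 = 1148 (decimal)
Compute 9347 - 1148 = 8199
Convert 8199 (decimal) → 8199 = 8×1000 + 1×100 + 99 → eight thousand one hundred ninety-nine (English words)
eight thousand one hundred ninety-nine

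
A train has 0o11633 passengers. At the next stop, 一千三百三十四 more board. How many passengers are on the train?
Convert 0o11633 (octal) → 1×4096 + 1×512 + 6×64 + 3×8 + 3 = 5019 (decimal)
Convert 一千三百三十四 (Chinese numeral) → 1×1000 + 3×100 + 3×10 + 4 = 1334 (decimal)
Compute 5019 + 1334 = 6353
6353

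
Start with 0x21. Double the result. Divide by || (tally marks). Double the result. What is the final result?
Convert 0x21 (hexadecimal) → 2×16 + 1 = 33 (decimal)
Start: 33
33 × 2 = 66
Convert || (tally marks) → 2 (decimal)
66 ÷ 2 = 33
33 × 2 = 66
66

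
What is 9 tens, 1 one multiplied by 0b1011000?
Convert 9 tens, 1 one (place-value notation) → 9×10 + 1 = 91 (decimal)
Convert 0b1011000 (binary) → 64 + 16 + 8 = 88 (decimal)
Compute 91 × 88 = 8008
8008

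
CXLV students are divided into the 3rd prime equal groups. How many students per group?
Convert CXLV (Roman numeral) → 100 + 40 + 5 = 145 (decimal)
Convert the 3rd prime (prime index) → 5 (decimal)
Compute 145 ÷ 5 = 29
29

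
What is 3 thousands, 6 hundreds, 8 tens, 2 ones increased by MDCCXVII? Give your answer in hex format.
Convert 3 thousands, 6 hundreds, 8 tens, 2 ones (place-value notation) → 3×1000 + 6×100 + 8×10 + 2 = 3682 (decimal)
Convert MDCCXVII (Roman numeral) → 1000 + 500 + 100 + 100 + 10 + 5 + 1 + 1 = 1717 (decimal)
Compute 3682 + 1717 = 5399
Convert 5399 (decimal) → 5399 = 1×4096 + 5×256 + 1×16 + 7 → 0x1517 (hexadecimal)
0x1517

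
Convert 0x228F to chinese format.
Convert 0x228F (hexadecimal) → 2×4096 + 2×256 + 8×16 + 15 = 8847 (decimal)
Convert 8847 (decimal) → 8847 = 8×1000 + 8×100 + 4×10 + 7 → 八千八百四十七 (Chinese numeral)
八千八百四十七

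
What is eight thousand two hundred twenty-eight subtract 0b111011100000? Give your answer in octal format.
Convert eight thousand two hundred twenty-eight (English words) → 8×1000 + 2×100 + 28 = 8228 (decimal)
Convert 0b111011100000 (binary) → 2048 + 1024 + 512 + 128 + 64 + 32 = 3808 (decimal)
Compute 8228 - 3808 = 4420
Convert 4420 (decimal) → 4420 = 1×4096 + 5×64 + 4 → 0o10504 (octal)
0o10504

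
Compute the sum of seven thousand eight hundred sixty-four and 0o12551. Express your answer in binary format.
Convert seven thousand eight hundred sixty-four (English words) → 7×1000 + 8×100 + 64 = 7864 (decimal)
Convert 0o12551 (octal) → 1×4096 + 2×512 + 5×64 + 5×8 + 1 = 5481 (decimal)
Compute 7864 + 5481 = 13345
Convert 13345 (decimal) → 13345 = 8192 + 4096 + 1024 + 32 + 1 → 0b11010000100001 (binary)
0b11010000100001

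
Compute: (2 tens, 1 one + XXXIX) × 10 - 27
Convert 2 tens, 1 one (place-value notation) → 2×10 + 1 = 21 (decimal)
Convert XXXIX (Roman numeral) → 10 + 10 + 10 + 9 = 39 (decimal)
Expression in decimal: (21 + 39) × 10 - 27
Parentheses first: 21 + 39 = 60
Multiply: 60 × 10 = 600
Subtract: 600 - 27 = 573
573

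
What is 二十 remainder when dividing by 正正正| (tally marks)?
Convert 二十 (Chinese numeral) → 2×10 = 20 (decimal)
Convert 正正正| (tally marks) → 5 + 5 + 5 + 1 = 16 (decimal)
Compute 20 mod 16 = 4
4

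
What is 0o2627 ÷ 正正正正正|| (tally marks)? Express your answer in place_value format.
Convert 0o2627 (octal) → 2×512 + 6×64 + 2×8 + 7 = 1431 (decimal)
Convert 正正正正正|| (tally marks) → 5 + 5 + 5 + 5 + 5 + 2 = 27 (decimal)
Compute 1431 ÷ 27 = 53
Convert 53 (decimal) → 53 = 5×10 + 3 → 5 tens, 3 ones (place-value notation)
5 tens, 3 ones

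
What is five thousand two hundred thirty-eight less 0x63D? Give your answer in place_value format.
Convert five thousand two hundred thirty-eight (English words) → 5×1000 + 2×100 + 38 = 5238 (decimal)
Convert 0x63D (hexadecimal) → 6×256 + 3×16 + 13 = 1597 (decimal)
Compute 5238 - 1597 = 3641
Convert 3641 (decimal) → 3641 = 3×1000 + 6×100 + 4×10 + 1 → 3 thousands, 6 hundreds, 4 tens, 1 one (place-value notation)
3 thousands, 6 hundreds, 4 tens, 1 one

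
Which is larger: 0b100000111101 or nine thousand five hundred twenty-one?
Convert 0b100000111101 (binary) → 2048 + 32 + 16 + 8 + 4 + 1 = 2109 (decimal)
Convert nine thousand five hundred twenty-one (English words) → 9×1000 + 5×100 + 21 = 9521 (decimal)
Compare 2109 vs 9521: larger = 9521
9521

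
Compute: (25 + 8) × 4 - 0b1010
Convert 0b1010 (binary) → 8 + 2 = 10 (decimal)
Expression in decimal: (25 + 8) × 4 - 10
Parentheses first: 25 + 8 = 33
Multiply: 33 × 4 = 132
Subtract: 132 - 10 = 122
122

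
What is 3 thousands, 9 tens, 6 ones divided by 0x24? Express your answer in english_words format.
Convert 3 thousands, 9 tens, 6 ones (place-value notation) → 3×1000 + 9×10 + 6 = 3096 (decimal)
Convert 0x24 (hexadecimal) → 2×16 + 4 = 36 (decimal)
Compute 3096 ÷ 36 = 86
Convert 86 (decimal) → eighty-six (English words)
eighty-six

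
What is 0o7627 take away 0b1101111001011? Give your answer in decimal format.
Convert 0o7627 (octal) → 7×512 + 6×64 + 2×8 + 7 = 3991 (decimal)
Convert 0b1101111001011 (binary) → 4096 + 2048 + 512 + 256 + 128 + 64 + 8 + 2 + 1 = 7115 (decimal)
Compute 3991 - 7115 = -3124
-3124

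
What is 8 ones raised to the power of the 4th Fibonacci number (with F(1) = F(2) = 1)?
Convert 8 ones (place-value notation) → 8 (decimal)
Convert the 4th Fibonacci number (with F(1) = F(2) = 1) (Fibonacci index) → 1, 1, 2, 3 → 3 (decimal)
Compute 8 ^ 3 = 512
512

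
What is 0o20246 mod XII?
Convert 0o20246 (octal) → 2×4096 + 2×64 + 4×8 + 6 = 8358 (decimal)
Convert XII (Roman numeral) → 10 + 1 + 1 = 12 (decimal)
Compute 8358 mod 12 = 6
6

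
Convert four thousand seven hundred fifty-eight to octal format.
Convert four thousand seven hundred fifty-eight (English words) → 4×1000 + 7×100 + 58 = 4758 (decimal)
Convert 4758 (decimal) → 4758 = 1×4096 + 1×512 + 2×64 + 2×8 + 6 → 0o11226 (octal)
0o11226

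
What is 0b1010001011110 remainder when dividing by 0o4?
Convert 0b1010001011110 (binary) → 4096 + 1024 + 64 + 16 + 8 + 4 + 2 = 5214 (decimal)
Convert 0o4 (octal) → 4 (decimal)
Compute 5214 mod 4 = 2
2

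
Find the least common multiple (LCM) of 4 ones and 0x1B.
Convert 4 ones (place-value notation) → 4 (decimal)
Convert 0x1B (hexadecimal) → 1×16 + 11 = 27 (decimal)
Compute lcm(4, 27) = 108
108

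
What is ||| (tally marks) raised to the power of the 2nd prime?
Convert ||| (tally marks) → 3 (decimal)
Convert the 2nd prime (prime index) → 3 (decimal)
Compute 3 ^ 3 = 27
27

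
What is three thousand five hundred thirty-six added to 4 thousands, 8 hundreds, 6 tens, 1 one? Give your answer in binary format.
Convert three thousand five hundred thirty-six (English words) → 3×1000 + 5×100 + 36 = 3536 (decimal)
Convert 4 thousands, 8 hundreds, 6 tens, 1 one (place-value notation) → 4×1000 + 8×100 + 6×10 + 1 = 4861 (decimal)
Compute 3536 + 4861 = 8397
Convert 8397 (decimal) → 8397 = 8192 + 128 + 64 + 8 + 4 + 1 → 0b10000011001101 (binary)
0b10000011001101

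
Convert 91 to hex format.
Convert 91 (decimal) → 91 = 5×16 + 11 → 0x5B (hexadecimal)
0x5B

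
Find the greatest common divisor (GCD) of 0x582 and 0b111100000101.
Convert 0x582 (hexadecimal) → 5×256 + 8×16 + 2 = 1410 (decimal)
Convert 0b111100000101 (binary) → 2048 + 1024 + 512 + 256 + 4 + 1 = 3845 (decimal)
Compute gcd(1410, 3845) = 5
5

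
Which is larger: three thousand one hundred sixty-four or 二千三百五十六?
Convert three thousand one hundred sixty-four (English words) → 3×1000 + 1×100 + 64 = 3164 (decimal)
Convert 二千三百五十六 (Chinese numeral) → 2×1000 + 3×100 + 5×10 + 6 = 2356 (decimal)
Compare 3164 vs 2356: larger = 3164
3164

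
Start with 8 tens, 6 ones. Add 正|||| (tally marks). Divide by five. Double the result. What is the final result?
Convert 8 tens, 6 ones (place-value notation) → 8×10 + 6 = 86 (decimal)
Start: 86
Convert 正|||| (tally marks) → 5 + 4 = 9 (decimal)
86 + 9 = 95
Convert five (English words) → 5 (decimal)
95 ÷ 5 = 19
19 × 2 = 38
38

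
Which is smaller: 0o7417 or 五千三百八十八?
Convert 0o7417 (octal) → 7×512 + 4×64 + 1×8 + 7 = 3855 (decimal)
Convert 五千三百八十八 (Chinese numeral) → 5×1000 + 3×100 + 8×10 + 8 = 5388 (decimal)
Compare 3855 vs 5388: smaller = 3855
3855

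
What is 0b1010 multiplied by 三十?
Convert 0b1010 (binary) → 8 + 2 = 10 (decimal)
Convert 三十 (Chinese numeral) → 3×10 = 30 (decimal)
Compute 10 × 30 = 300
300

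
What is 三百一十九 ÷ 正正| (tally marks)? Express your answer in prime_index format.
Convert 三百一十九 (Chinese numeral) → 3×100 + 1×10 + 9 = 319 (decimal)
Convert 正正| (tally marks) → 5 + 5 + 1 = 11 (decimal)
Compute 319 ÷ 11 = 29
Convert 29 (decimal) → the 10th prime (prime index)
the 10th prime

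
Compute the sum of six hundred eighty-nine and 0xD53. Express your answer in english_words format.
Convert six hundred eighty-nine (English words) → 6×100 + 89 = 689 (decimal)
Convert 0xD53 (hexadecimal) → 13×256 + 5×16 + 3 = 3411 (decimal)
Compute 689 + 3411 = 4100
Convert 4100 (decimal) → 4100 = 4×1000 + 1×100 → four thousand one hundred (English words)
four thousand one hundred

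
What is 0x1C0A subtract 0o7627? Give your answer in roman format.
Convert 0x1C0A (hexadecimal) → 1×4096 + 12×256 + 10 = 7178 (decimal)
Convert 0o7627 (octal) → 7×512 + 6×64 + 2×8 + 7 = 3991 (decimal)
Compute 7178 - 3991 = 3187
Convert 3187 (decimal) → 3187 = 1000 + 1000 + 1000 + 100 + 50 + 10 + 10 + 10 + 5 + 1 + 1 → MMMCLXXXVII (Roman numeral)
MMMCLXXXVII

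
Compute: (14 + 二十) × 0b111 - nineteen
Convert 二十 (Chinese numeral) → 2×10 = 20 (decimal)
Convert 0b111 (binary) → 4 + 2 + 1 = 7 (decimal)
Convert nineteen (English words) → 19 (decimal)
Expression in decimal: (14 + 20) × 7 - 19
Parentheses first: 14 + 20 = 34
Multiply: 34 × 7 = 238
Subtract: 238 - 19 = 219
219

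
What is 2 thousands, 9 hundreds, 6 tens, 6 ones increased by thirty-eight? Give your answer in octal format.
Convert 2 thousands, 9 hundreds, 6 tens, 6 ones (place-value notation) → 2×1000 + 9×100 + 6×10 + 6 = 2966 (decimal)
Convert thirty-eight (English words) → 38 (decimal)
Compute 2966 + 38 = 3004
Convert 3004 (decimal) → 3004 = 5×512 + 6×64 + 7×8 + 4 → 0o5674 (octal)
0o5674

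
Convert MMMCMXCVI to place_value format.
Convert MMMCMXCVI (Roman numeral) → 1000 + 1000 + 1000 + 900 + 90 + 5 + 1 = 3996 (decimal)
Convert 3996 (decimal) → 3996 = 3×1000 + 9×100 + 9×10 + 6 → 3 thousands, 9 hundreds, 9 tens, 6 ones (place-value notation)
3 thousands, 9 hundreds, 9 tens, 6 ones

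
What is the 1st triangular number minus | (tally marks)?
The 1st triangular number = 1×2/2 = 1
Convert | (tally marks) → 1 (decimal)
Compute 1 - 1 = 0
0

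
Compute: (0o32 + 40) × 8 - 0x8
Convert 0o32 (octal) → 3×8 + 2 = 26 (decimal)
Convert 0x8 (hexadecimal) → 8 (decimal)
Expression in decimal: (26 + 40) × 8 - 8
Parentheses first: 26 + 40 = 66
Multiply: 66 × 8 = 528
Subtract: 528 - 8 = 520
520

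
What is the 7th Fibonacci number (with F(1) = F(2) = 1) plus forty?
The 7th Fibonacci number (with F(1) = F(2) = 1): 1, 1, 2, 3, 5, 8, 13 → 13
Convert forty (English words) → 40 (decimal)
Compute 13 + 40 = 53
53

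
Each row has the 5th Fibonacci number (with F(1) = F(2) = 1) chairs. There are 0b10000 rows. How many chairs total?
Convert the 5th Fibonacci number (with F(1) = F(2) = 1) (Fibonacci index) → 1, 1, 2, 3, 5 → 5 (decimal)
Convert 0b10000 (binary) → 16 (decimal)
Compute 5 × 16 = 80
80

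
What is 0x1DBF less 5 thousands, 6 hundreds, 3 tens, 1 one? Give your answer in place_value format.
Convert 0x1DBF (hexadecimal) → 1×4096 + 13×256 + 11×16 + 15 = 7615 (decimal)
Convert 5 thousands, 6 hundreds, 3 tens, 1 one (place-value notation) → 5×1000 + 6×100 + 3×10 + 1 = 5631 (decimal)
Compute 7615 - 5631 = 1984
Convert 1984 (decimal) → 1984 = 1×1000 + 9×100 + 8×10 + 4 → 1 thousand, 9 hundreds, 8 tens, 4 ones (place-value notation)
1 thousand, 9 hundreds, 8 tens, 4 ones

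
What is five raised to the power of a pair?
Convert five (English words) → 5 (decimal)
Convert a pair (colloquial) → 2 (decimal)
Compute 5 ^ 2 = 25
25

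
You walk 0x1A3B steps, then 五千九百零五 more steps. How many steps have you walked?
Convert 0x1A3B (hexadecimal) → 1×4096 + 10×256 + 3×16 + 11 = 6715 (decimal)
Convert 五千九百零五 (Chinese numeral) → 5×1000 + 9×100 + 5 = 5905 (decimal)
Compute 6715 + 5905 = 12620
12620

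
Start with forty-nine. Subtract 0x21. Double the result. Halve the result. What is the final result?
Convert forty-nine (English words) → 49 (decimal)
Start: 49
Convert 0x21 (hexadecimal) → 2×16 + 1 = 33 (decimal)
49 - 33 = 16
16 × 2 = 32
32 ÷ 2 = 16
16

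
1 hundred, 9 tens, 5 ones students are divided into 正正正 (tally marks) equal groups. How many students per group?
Convert 1 hundred, 9 tens, 5 ones (place-value notation) → 1×100 + 9×10 + 5 = 195 (decimal)
Convert 正正正 (tally marks) → 5 + 5 + 5 = 15 (decimal)
Compute 195 ÷ 15 = 13
13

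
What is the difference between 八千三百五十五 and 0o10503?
Convert 八千三百五十五 (Chinese numeral) → 8×1000 + 3×100 + 5×10 + 5 = 8355 (decimal)
Convert 0o10503 (octal) → 1×4096 + 5×64 + 3 = 4419 (decimal)
Difference: |8355 - 4419| = 3936
3936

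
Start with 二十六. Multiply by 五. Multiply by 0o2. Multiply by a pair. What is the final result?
Convert 二十六 (Chinese numeral) → 2×10 + 6 = 26 (decimal)
Start: 26
Convert 五 (Chinese numeral) → 5 (decimal)
26 × 5 = 130
Convert 0o2 (octal) → 2 (decimal)
130 × 2 = 260
Convert a pair (colloquial) → 2 (decimal)
260 × 2 = 520
520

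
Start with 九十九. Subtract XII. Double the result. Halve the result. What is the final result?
Convert 九十九 (Chinese numeral) → 9×10 + 9 = 99 (decimal)
Start: 99
Convert XII (Roman numeral) → 10 + 1 + 1 = 12 (decimal)
99 - 12 = 87
87 × 2 = 174
174 ÷ 2 = 87
87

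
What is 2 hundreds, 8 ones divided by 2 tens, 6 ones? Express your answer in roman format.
Convert 2 hundreds, 8 ones (place-value notation) → 2×100 + 8 = 208 (decimal)
Convert 2 tens, 6 ones (place-value notation) → 2×10 + 6 = 26 (decimal)
Compute 208 ÷ 26 = 8
Convert 8 (decimal) → 8 = 5 + 1 + 1 + 1 → VIII (Roman numeral)
VIII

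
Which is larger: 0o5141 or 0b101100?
Convert 0o5141 (octal) → 5×512 + 1×64 + 4×8 + 1 = 2657 (decimal)
Convert 0b101100 (binary) → 32 + 8 + 4 = 44 (decimal)
Compare 2657 vs 44: larger = 2657
2657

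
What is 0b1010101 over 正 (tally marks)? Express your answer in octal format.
Convert 0b1010101 (binary) → 64 + 16 + 4 + 1 = 85 (decimal)
Convert 正 (tally marks) → 5 (decimal)
Compute 85 ÷ 5 = 17
Convert 17 (decimal) → 17 = 2×8 + 1 → 0o21 (octal)
0o21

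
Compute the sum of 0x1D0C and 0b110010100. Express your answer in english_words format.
Convert 0x1D0C (hexadecimal) → 1×4096 + 13×256 + 12 = 7436 (decimal)
Convert 0b110010100 (binary) → 256 + 128 + 16 + 4 = 404 (decimal)
Compute 7436 + 404 = 7840
Convert 7840 (decimal) → 7840 = 7×1000 + 8×100 + 40 → seven thousand eight hundred forty (English words)
seven thousand eight hundred forty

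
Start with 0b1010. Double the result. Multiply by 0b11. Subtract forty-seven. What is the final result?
Convert 0b1010 (binary) → 8 + 2 = 10 (decimal)
Start: 10
10 × 2 = 20
Convert 0b11 (binary) → 2 + 1 = 3 (decimal)
20 × 3 = 60
Convert forty-seven (English words) → 47 (decimal)
60 - 47 = 13
13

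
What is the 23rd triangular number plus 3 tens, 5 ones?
The 23rd triangular number = 23×24/2 = 276
Convert 3 tens, 5 ones (place-value notation) → 3×10 + 5 = 35 (decimal)
Compute 276 + 35 = 311
311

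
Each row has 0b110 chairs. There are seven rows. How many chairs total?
Convert 0b110 (binary) → 4 + 2 = 6 (decimal)
Convert seven (English words) → 7 (decimal)
Compute 6 × 7 = 42
42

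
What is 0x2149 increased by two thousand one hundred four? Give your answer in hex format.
Convert 0x2149 (hexadecimal) → 2×4096 + 1×256 + 4×16 + 9 = 8521 (decimal)
Convert two thousand one hundred four (English words) → 2×1000 + 1×100 + 4 = 2104 (decimal)
Compute 8521 + 2104 = 10625
Convert 10625 (decimal) → 10625 = 2×4096 + 9×256 + 8×16 + 1 → 0x2981 (hexadecimal)
0x2981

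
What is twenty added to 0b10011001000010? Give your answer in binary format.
Convert twenty (English words) → 20 (decimal)
Convert 0b10011001000010 (binary) → 8192 + 1024 + 512 + 64 + 2 = 9794 (decimal)
Compute 20 + 9794 = 9814
Convert 9814 (decimal) → 9814 = 8192 + 1024 + 512 + 64 + 16 + 4 + 2 → 0b10011001010110 (binary)
0b10011001010110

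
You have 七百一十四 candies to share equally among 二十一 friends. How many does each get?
Convert 七百一十四 (Chinese numeral) → 7×100 + 1×10 + 4 = 714 (decimal)
Convert 二十一 (Chinese numeral) → 2×10 + 1 = 21 (decimal)
Compute 714 ÷ 21 = 34
34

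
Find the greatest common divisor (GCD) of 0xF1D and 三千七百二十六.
Convert 0xF1D (hexadecimal) → 15×256 + 1×16 + 13 = 3869 (decimal)
Convert 三千七百二十六 (Chinese numeral) → 3×1000 + 7×100 + 2×10 + 6 = 3726 (decimal)
Compute gcd(3869, 3726) = 1
1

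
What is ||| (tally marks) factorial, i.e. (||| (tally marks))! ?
Convert ||| (tally marks) → 3 (decimal)
Compute 3! = 6
6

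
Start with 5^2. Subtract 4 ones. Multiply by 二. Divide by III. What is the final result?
Convert 5^2 (power) → 25 (decimal)
Start: 25
Convert 4 ones (place-value notation) → 4 (decimal)
25 - 4 = 21
Convert 二 (Chinese numeral) → 2 (decimal)
21 × 2 = 42
Convert III (Roman numeral) → 1 + 1 + 1 = 3 (decimal)
42 ÷ 3 = 14
14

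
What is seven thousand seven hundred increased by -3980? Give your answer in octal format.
Convert seven thousand seven hundred (English words) → 7×1000 + 7×100 = 7700 (decimal)
Compute 7700 + -3980 = 3720
Convert 3720 (decimal) → 3720 = 7×512 + 2×64 + 1×8 → 0o7210 (octal)
0o7210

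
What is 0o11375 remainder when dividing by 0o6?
Convert 0o11375 (octal) → 1×4096 + 1×512 + 3×64 + 7×8 + 5 = 4861 (decimal)
Convert 0o6 (octal) → 6 (decimal)
Compute 4861 mod 6 = 1
1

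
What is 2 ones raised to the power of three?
Convert 2 ones (place-value notation) → 2 (decimal)
Convert three (English words) → 3 (decimal)
Compute 2 ^ 3 = 8
8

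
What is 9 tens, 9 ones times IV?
Convert 9 tens, 9 ones (place-value notation) → 9×10 + 9 = 99 (decimal)
Convert IV (Roman numeral) → 4 (decimal)
Compute 99 × 4 = 396
396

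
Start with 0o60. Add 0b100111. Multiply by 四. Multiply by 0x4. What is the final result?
Convert 0o60 (octal) → 6×8 = 48 (decimal)
Start: 48
Convert 0b100111 (binary) → 32 + 4 + 2 + 1 = 39 (decimal)
48 + 39 = 87
Convert 四 (Chinese numeral) → 4 (decimal)
87 × 4 = 348
Convert 0x4 (hexadecimal) → 4 (decimal)
348 × 4 = 1392
1392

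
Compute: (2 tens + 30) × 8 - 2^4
Convert 2 tens (place-value notation) → 2×10 = 20 (decimal)
Convert 2^4 (power) → 16 (decimal)
Expression in decimal: (20 + 30) × 8 - 16
Parentheses first: 20 + 30 = 50
Multiply: 50 × 8 = 400
Subtract: 400 - 16 = 384
384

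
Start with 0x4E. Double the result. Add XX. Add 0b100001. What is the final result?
Convert 0x4E (hexadecimal) → 4×16 + 14 = 78 (decimal)
Start: 78
78 × 2 = 156
Convert XX (Roman numeral) → 10 + 10 = 20 (decimal)
156 + 20 = 176
Convert 0b100001 (binary) → 32 + 1 = 33 (decimal)
176 + 33 = 209
209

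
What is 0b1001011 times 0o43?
Convert 0b1001011 (binary) → 64 + 8 + 2 + 1 = 75 (decimal)
Convert 0o43 (octal) → 4×8 + 3 = 35 (decimal)
Compute 75 × 35 = 2625
2625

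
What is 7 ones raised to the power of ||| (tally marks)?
Convert 7 ones (place-value notation) → 7 (decimal)
Convert ||| (tally marks) → 3 (decimal)
Compute 7 ^ 3 = 343
343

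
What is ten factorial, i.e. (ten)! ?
Convert ten (English words) → 10 (decimal)
Compute 10! = 3628800
3628800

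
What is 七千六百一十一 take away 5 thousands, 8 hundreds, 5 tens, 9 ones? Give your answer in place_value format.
Convert 七千六百一十一 (Chinese numeral) → 7×1000 + 6×100 + 1×10 + 1 = 7611 (decimal)
Convert 5 thousands, 8 hundreds, 5 tens, 9 ones (place-value notation) → 5×1000 + 8×100 + 5×10 + 9 = 5859 (decimal)
Compute 7611 - 5859 = 1752
Convert 1752 (decimal) → 1752 = 1×1000 + 7×100 + 5×10 + 2 → 1 thousand, 7 hundreds, 5 tens, 2 ones (place-value notation)
1 thousand, 7 hundreds, 5 tens, 2 ones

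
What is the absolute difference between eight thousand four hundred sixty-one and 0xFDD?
Convert eight thousand four hundred sixty-one (English words) → 8×1000 + 4×100 + 61 = 8461 (decimal)
Convert 0xFDD (hexadecimal) → 15×256 + 13×16 + 13 = 4061 (decimal)
Compute |8461 - 4061| = 4400
4400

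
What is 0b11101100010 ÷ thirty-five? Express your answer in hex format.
Convert 0b11101100010 (binary) → 1024 + 512 + 256 + 64 + 32 + 2 = 1890 (decimal)
Convert thirty-five (English words) → 35 (decimal)
Compute 1890 ÷ 35 = 54
Convert 54 (decimal) → 54 = 3×16 + 6 → 0x36 (hexadecimal)
0x36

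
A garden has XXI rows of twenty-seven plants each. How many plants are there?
Convert twenty-seven (English words) → 27 (decimal)
Convert XXI (Roman numeral) → 10 + 10 + 1 = 21 (decimal)
Compute 27 × 21 = 567
567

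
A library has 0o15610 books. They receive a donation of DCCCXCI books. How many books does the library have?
Convert 0o15610 (octal) → 1×4096 + 5×512 + 6×64 + 1×8 = 7048 (decimal)
Convert DCCCXCI (Roman numeral) → 500 + 100 + 100 + 100 + 90 + 1 = 891 (decimal)
Compute 7048 + 891 = 7939
7939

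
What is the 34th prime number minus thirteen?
The 34th prime number = 139
Convert thirteen (English words) → 13 (decimal)
Compute 139 - 13 = 126
126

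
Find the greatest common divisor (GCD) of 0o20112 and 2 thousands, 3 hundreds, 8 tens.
Convert 0o20112 (octal) → 2×4096 + 1×64 + 1×8 + 2 = 8266 (decimal)
Convert 2 thousands, 3 hundreds, 8 tens (place-value notation) → 2×1000 + 3×100 + 8×10 = 2380 (decimal)
Compute gcd(8266, 2380) = 2
2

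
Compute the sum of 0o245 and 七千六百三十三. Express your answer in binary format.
Convert 0o245 (octal) → 2×64 + 4×8 + 5 = 165 (decimal)
Convert 七千六百三十三 (Chinese numeral) → 7×1000 + 6×100 + 3×10 + 3 = 7633 (decimal)
Compute 165 + 7633 = 7798
Convert 7798 (decimal) → 7798 = 4096 + 2048 + 1024 + 512 + 64 + 32 + 16 + 4 + 2 → 0b1111001110110 (binary)
0b1111001110110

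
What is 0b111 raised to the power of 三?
Convert 0b111 (binary) → 4 + 2 + 1 = 7 (decimal)
Convert 三 (Chinese numeral) → 3 (decimal)
Compute 7 ^ 3 = 343
343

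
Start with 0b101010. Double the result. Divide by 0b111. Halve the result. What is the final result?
Convert 0b101010 (binary) → 32 + 8 + 2 = 42 (decimal)
Start: 42
42 × 2 = 84
Convert 0b111 (binary) → 4 + 2 + 1 = 7 (decimal)
84 ÷ 7 = 12
12 ÷ 2 = 6
6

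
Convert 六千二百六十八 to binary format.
Convert 六千二百六十八 (Chinese numeral) → 6×1000 + 2×100 + 6×10 + 8 = 6268 (decimal)
Convert 6268 (decimal) → 6268 = 4096 + 2048 + 64 + 32 + 16 + 8 + 4 → 0b1100001111100 (binary)
0b1100001111100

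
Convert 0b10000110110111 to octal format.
Convert 0b10000110110111 (binary) → 8192 + 256 + 128 + 32 + 16 + 4 + 2 + 1 = 8631 (decimal)
Convert 8631 (decimal) → 8631 = 2×4096 + 6×64 + 6×8 + 7 → 0o20667 (octal)
0o20667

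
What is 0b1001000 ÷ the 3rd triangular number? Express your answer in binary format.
Convert 0b1001000 (binary) → 64 + 8 = 72 (decimal)
Convert the 3rd triangular number (triangular index) → 3×4/2 = 6 (decimal)
Compute 72 ÷ 6 = 12
Convert 12 (decimal) → 12 = 8 + 4 → 0b1100 (binary)
0b1100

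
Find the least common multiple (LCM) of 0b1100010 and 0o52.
Convert 0b1100010 (binary) → 64 + 32 + 2 = 98 (decimal)
Convert 0o52 (octal) → 5×8 + 2 = 42 (decimal)
Compute lcm(98, 42) = 294
294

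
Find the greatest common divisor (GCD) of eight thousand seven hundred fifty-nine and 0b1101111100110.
Convert eight thousand seven hundred fifty-nine (English words) → 8×1000 + 7×100 + 59 = 8759 (decimal)
Convert 0b1101111100110 (binary) → 4096 + 2048 + 512 + 256 + 128 + 64 + 32 + 4 + 2 = 7142 (decimal)
Compute gcd(8759, 7142) = 1
1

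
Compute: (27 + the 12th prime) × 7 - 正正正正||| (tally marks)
Convert the 12th prime (prime index) → 37 (decimal)
Convert 正正正正||| (tally marks) → 5 + 5 + 5 + 5 + 3 = 23 (decimal)
Expression in decimal: (27 + 37) × 7 - 23
Parentheses first: 27 + 37 = 64
Multiply: 64 × 7 = 448
Subtract: 448 - 23 = 425
425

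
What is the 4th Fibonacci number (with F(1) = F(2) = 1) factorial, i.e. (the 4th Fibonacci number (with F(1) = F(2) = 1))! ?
Convert the 4th Fibonacci number (with F(1) = F(2) = 1) (Fibonacci index) → 1, 1, 2, 3 → 3 (decimal)
Compute 3! = 6
6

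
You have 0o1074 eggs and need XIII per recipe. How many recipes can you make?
Convert 0o1074 (octal) → 1×512 + 7×8 + 4 = 572 (decimal)
Convert XIII (Roman numeral) → 10 + 1 + 1 + 1 = 13 (decimal)
Compute 572 ÷ 13 = 44
44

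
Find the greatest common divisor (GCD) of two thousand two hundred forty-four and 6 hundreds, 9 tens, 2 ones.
Convert two thousand two hundred forty-four (English words) → 2×1000 + 2×100 + 44 = 2244 (decimal)
Convert 6 hundreds, 9 tens, 2 ones (place-value notation) → 6×100 + 9×10 + 2 = 692 (decimal)
Compute gcd(2244, 692) = 4
4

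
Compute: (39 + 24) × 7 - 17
Parentheses first: 39 + 24 = 63
Multiply: 63 × 7 = 441
Subtract: 441 - 17 = 424
424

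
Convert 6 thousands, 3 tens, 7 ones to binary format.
Convert 6 thousands, 3 tens, 7 ones (place-value notation) → 6×1000 + 3×10 + 7 = 6037 (decimal)
Convert 6037 (decimal) → 6037 = 4096 + 1024 + 512 + 256 + 128 + 16 + 4 + 1 → 0b1011110010101 (binary)
0b1011110010101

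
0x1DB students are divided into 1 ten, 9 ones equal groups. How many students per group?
Convert 0x1DB (hexadecimal) → 1×256 + 13×16 + 11 = 475 (decimal)
Convert 1 ten, 9 ones (place-value notation) → 1×10 + 9 = 19 (decimal)
Compute 475 ÷ 19 = 25
25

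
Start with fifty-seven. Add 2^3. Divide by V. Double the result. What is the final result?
Convert fifty-seven (English words) → 57 (decimal)
Start: 57
Convert 2^3 (power) → 8 (decimal)
57 + 8 = 65
Convert V (Roman numeral) → 5 (decimal)
65 ÷ 5 = 13
13 × 2 = 26
26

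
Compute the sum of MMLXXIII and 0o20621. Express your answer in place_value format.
Convert MMLXXIII (Roman numeral) → 1000 + 1000 + 50 + 10 + 10 + 1 + 1 + 1 = 2073 (decimal)
Convert 0o20621 (octal) → 2×4096 + 6×64 + 2×8 + 1 = 8593 (decimal)
Compute 2073 + 8593 = 10666
Convert 10666 (decimal) → 10666 = 10×1000 + 6×100 + 6×10 + 6 → 10 thousands, 6 hundreds, 6 tens, 6 ones (place-value notation)
10 thousands, 6 hundreds, 6 tens, 6 ones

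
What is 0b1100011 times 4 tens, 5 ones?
Convert 0b1100011 (binary) → 64 + 32 + 2 + 1 = 99 (decimal)
Convert 4 tens, 5 ones (place-value notation) → 4×10 + 5 = 45 (decimal)
Compute 99 × 45 = 4455
4455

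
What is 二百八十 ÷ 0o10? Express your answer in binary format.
Convert 二百八十 (Chinese numeral) → 2×100 + 8×10 = 280 (decimal)
Convert 0o10 (octal) → 1×8 = 8 (decimal)
Compute 280 ÷ 8 = 35
Convert 35 (decimal) → 35 = 32 + 2 + 1 → 0b100011 (binary)
0b100011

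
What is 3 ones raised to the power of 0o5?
Convert 3 ones (place-value notation) → 3 (decimal)
Convert 0o5 (octal) → 5 (decimal)
Compute 3 ^ 5 = 243
243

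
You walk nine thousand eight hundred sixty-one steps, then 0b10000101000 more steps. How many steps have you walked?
Convert nine thousand eight hundred sixty-one (English words) → 9×1000 + 8×100 + 61 = 9861 (decimal)
Convert 0b10000101000 (binary) → 1024 + 32 + 8 = 1064 (decimal)
Compute 9861 + 1064 = 10925
10925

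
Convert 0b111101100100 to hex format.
Convert 0b111101100100 (binary) → 2048 + 1024 + 512 + 256 + 64 + 32 + 4 = 3940 (decimal)
Convert 3940 (decimal) → 3940 = 15×256 + 6×16 + 4 → 0xF64 (hexadecimal)
0xF64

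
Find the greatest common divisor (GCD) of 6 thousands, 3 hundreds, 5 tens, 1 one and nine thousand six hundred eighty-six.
Convert 6 thousands, 3 hundreds, 5 tens, 1 one (place-value notation) → 6×1000 + 3×100 + 5×10 + 1 = 6351 (decimal)
Convert nine thousand six hundred eighty-six (English words) → 9×1000 + 6×100 + 86 = 9686 (decimal)
Compute gcd(6351, 9686) = 29
29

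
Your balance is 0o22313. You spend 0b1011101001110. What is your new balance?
Convert 0o22313 (octal) → 2×4096 + 2×512 + 3×64 + 1×8 + 3 = 9419 (decimal)
Convert 0b1011101001110 (binary) → 4096 + 1024 + 512 + 256 + 64 + 8 + 4 + 2 = 5966 (decimal)
Compute 9419 - 5966 = 3453
3453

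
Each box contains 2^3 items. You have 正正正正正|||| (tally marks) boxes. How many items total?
Convert 2^3 (power) → 8 (decimal)
Convert 正正正正正|||| (tally marks) → 5 + 5 + 5 + 5 + 5 + 4 = 29 (decimal)
Compute 8 × 29 = 232
232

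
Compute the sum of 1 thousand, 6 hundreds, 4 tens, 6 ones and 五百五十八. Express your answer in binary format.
Convert 1 thousand, 6 hundreds, 4 tens, 6 ones (place-value notation) → 1×1000 + 6×100 + 4×10 + 6 = 1646 (decimal)
Convert 五百五十八 (Chinese numeral) → 5×100 + 5×10 + 8 = 558 (decimal)
Compute 1646 + 558 = 2204
Convert 2204 (decimal) → 2204 = 2048 + 128 + 16 + 8 + 4 → 0b100010011100 (binary)
0b100010011100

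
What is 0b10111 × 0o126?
Convert 0b10111 (binary) → 16 + 4 + 2 + 1 = 23 (decimal)
Convert 0o126 (octal) → 1×64 + 2×8 + 6 = 86 (decimal)
Compute 23 × 86 = 1978
1978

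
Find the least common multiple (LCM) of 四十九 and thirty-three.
Convert 四十九 (Chinese numeral) → 4×10 + 9 = 49 (decimal)
Convert thirty-three (English words) → 33 (decimal)
Compute lcm(49, 33) = 1617
1617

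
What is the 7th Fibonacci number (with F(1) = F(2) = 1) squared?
The 7th Fibonacci number (with F(1) = F(2) = 1): 1, 1, 2, 3, 5, 8, 13 → 13
Compute 13² = 13 × 13 = 169
169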